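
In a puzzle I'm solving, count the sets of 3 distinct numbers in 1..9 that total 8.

3 distinct digits from 1–9 sum between 6 and 24.
Enumerating: {1,2,5}, {1,3,4}.

2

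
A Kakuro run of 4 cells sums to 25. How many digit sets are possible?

6

4 distinct digits from 1–9 sum between 10 and 30.
Enumerating: {1,7,8,9}, {2,6,8,9}, {3,5,8,9}, {3,6,7,9}, {4,5,7,9}, {4,6,7,8}.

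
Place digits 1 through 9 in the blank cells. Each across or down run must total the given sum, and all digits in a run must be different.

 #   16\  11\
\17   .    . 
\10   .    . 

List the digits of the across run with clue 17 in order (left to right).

9 8

17 in 2 cells must be {8,9}; 16 in 2 cells must be {7,9}.
The 17 across and the 16 down share only 9, so R1C1 = 9.
R1C2 = 17 − 9 = 8 completes the 17 across.
R2C1 = 16 − 9 = 7 completes the 16 down.
R2C2 = 10 − 7 = 3 completes the 10 across.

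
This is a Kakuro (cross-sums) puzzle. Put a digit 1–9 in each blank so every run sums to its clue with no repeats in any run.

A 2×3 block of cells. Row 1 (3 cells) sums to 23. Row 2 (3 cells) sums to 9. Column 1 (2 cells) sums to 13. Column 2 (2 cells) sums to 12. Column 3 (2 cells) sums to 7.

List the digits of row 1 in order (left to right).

8 9 6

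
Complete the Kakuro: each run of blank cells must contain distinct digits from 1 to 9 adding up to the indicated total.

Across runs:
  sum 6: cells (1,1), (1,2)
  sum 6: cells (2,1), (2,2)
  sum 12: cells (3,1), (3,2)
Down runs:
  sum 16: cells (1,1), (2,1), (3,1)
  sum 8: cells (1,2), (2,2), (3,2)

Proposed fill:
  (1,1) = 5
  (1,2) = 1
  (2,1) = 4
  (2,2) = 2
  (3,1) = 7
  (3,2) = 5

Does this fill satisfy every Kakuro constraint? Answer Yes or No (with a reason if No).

Yes

Across: 5+1=6; 4+2=6; 7+5=12. Down: 5+4+7=16; 1+2+5=8. No digit repeats within any run.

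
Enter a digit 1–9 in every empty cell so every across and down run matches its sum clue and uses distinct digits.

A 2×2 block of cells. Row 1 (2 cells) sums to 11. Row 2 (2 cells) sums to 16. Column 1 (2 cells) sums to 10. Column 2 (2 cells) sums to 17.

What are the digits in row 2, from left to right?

7 9

16 in 2 cells must be {7,9}; 17 in 2 cells must be {8,9}.
The 16 across and the 17 down share only 9, so (2,2) = 9.
(1,2) = 17 − 9 = 8 completes the 17 down.
(2,1) = 16 − 9 = 7 completes the 16 across.
(1,1) = 11 − 8 = 3 completes the 11 across.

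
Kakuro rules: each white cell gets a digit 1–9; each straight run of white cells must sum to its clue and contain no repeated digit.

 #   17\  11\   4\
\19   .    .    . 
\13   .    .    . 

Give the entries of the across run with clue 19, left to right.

9, 7, 3

17 in 2 cells must be {8,9}; 4 in 2 cells must be {1,3}.
The 19 across and the 4 down share only 3, so R1C3 = 3.
R2C3 = 4 − 3 = 1 completes the 4 down.
Given what's placed, R1C1 must be 9 to fit the 19 across and 17 down.
R1C2 = 19 − 12 = 7 completes the 19 across.
R2C1 = 17 − 9 = 8 completes the 17 down.
R2C2 = 13 − 9 = 4 completes the 13 across.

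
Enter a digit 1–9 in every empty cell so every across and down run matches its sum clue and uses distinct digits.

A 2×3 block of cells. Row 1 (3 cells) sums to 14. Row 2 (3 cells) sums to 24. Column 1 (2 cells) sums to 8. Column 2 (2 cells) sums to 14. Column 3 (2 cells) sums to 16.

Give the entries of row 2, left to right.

7 8 9

24 in 3 cells must be {7,8,9}; 16 in 2 cells must be {7,9}.
The 24 across and the 8 down share only 7, so (2,1) = 7.
Given what's placed, (2,3) must be 9 to fit the 24 across and 16 down.
(1,1) = 8 − 7 = 1 completes the 8 down.
(1,3) = 16 − 9 = 7 completes the 16 down.
(2,2) = 24 − 16 = 8 completes the 24 across.
(1,2) = 14 − 8 = 6 completes the 14 across.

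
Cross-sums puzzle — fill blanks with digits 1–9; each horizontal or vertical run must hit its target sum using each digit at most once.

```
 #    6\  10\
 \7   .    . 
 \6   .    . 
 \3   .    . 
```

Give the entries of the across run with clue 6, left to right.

3 in 2 cells must be {1,2}; 6 in 3 cells must be {1,2,3}.
Nothing is forced directly, so branch on R2C1, whose candidates are 1 or 2. If R2C1 = 2: that forces R2C2 = 4, R3C1 = 1, after which R3C2 would have to be in {2} for the 3 across but in {1,5} for the 10 down — contradiction. So R2C1 = 1.
R2C2 = 6 − 1 = 5 completes the 6 across.
Given what's placed, R3C1 must be 2 to fit the 3 across and 6 down.
R3C2 = 3 − 2 = 1 completes the 3 across.
R1C1 = 6 − 3 = 3 completes the 6 down.
R1C2 = 7 − 3 = 4 completes the 7 across.

1 5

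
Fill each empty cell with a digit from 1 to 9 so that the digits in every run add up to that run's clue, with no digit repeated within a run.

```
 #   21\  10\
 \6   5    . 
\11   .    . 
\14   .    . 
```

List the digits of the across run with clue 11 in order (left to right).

R1C2 = 6 − 5 = 1 completes the 6 across.
Given what's placed, R3C1 must be 9 to fit the 14 across and 21 down.
R3C2 = 14 − 9 = 5 completes the 14 across.
R2C1 = 21 − 14 = 7 completes the 21 down.
R2C2 = 11 − 7 = 4 completes the 11 across.

7 4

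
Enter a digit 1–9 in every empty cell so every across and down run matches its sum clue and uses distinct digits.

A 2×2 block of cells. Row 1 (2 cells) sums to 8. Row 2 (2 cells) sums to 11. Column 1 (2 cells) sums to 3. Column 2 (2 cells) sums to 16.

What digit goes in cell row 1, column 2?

3 in 2 cells must be {1,2}; 16 in 2 cells must be {7,9}.
The 8 across and the 16 down share only 7, so (1,2) = 7.
The 11 across and the 3 down share only 2, so (2,1) = 2.
(2,2) = 11 − 2 = 9 completes the 11 across.
(1,1) = 8 − 7 = 1 completes the 8 across.

7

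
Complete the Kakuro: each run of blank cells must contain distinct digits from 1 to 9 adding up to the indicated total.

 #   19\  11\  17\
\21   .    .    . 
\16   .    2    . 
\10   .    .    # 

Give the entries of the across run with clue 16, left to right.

17 in 2 cells must be {8,9}.
Nothing is forced directly, so branch on R1C3, whose candidates are 8 or 9. If R1C3 = 8: that forces R2C3 = 9, R2C1 = 5, R1C1 = 6, after which R1C2 would have to be in {7} for the 21 across but in {1,3,4,5,6,8} for the 11 down — contradiction. So R1C3 = 9.
R2C3 = 17 − 9 = 8 completes the 17 down.
R2C1 = 16 − 10 = 6 completes the 16 across.
Nothing is forced directly, so branch on R1C1, whose candidates are 4 or 5 or 8. If R1C1 = 5: then R1C2 would have to be in {7} for the 21 across but in {1,3,4,5,6,8} for the 11 down — contradiction. If R1C1 = 8: that forces R1C2 = 4, after which R3C1 would have to be in {1,2,3,4,6,7,8,9} for the 10 across but in {5} for the 19 down — contradiction. So R1C1 = 4.
R1C2 = 21 − 13 = 8 completes the 21 across.
R3C1 = 19 − 10 = 9 completes the 19 down.
R3C2 = 10 − 9 = 1 completes the 10 across.

6 2 8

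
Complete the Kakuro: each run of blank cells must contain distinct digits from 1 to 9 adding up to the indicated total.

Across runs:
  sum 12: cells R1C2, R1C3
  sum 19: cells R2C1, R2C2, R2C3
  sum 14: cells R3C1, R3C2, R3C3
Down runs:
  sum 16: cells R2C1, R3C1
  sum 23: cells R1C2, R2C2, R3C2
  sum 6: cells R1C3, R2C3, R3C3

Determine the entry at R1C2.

16 in 2 cells must be {7,9}; 23 in 3 cells must be {6,8,9}; 6 in 3 cells must be {1,2,3}.
Only 3 fits R1C3 under both its across sum 12 and down sum 6.
Given what's placed, R2C3 must be 2 to fit the 19 across and 6 down.
R3C3 = 6 − 5 = 1 completes the 6 down.
R1C2 = 12 − 3 = 9 completes the 12 across.

9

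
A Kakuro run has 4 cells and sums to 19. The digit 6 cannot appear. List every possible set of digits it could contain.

{1,2,7,9}; {1,3,7,8}; {1,4,5,9}; {2,3,5,9}; {2,4,5,8}; {3,4,5,7}

4 distinct digits from 1–9 sum between 10 and 30.
Dropping sets that contain 6.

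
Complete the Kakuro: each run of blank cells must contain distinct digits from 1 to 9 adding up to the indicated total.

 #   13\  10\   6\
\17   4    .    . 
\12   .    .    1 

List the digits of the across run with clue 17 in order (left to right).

4 8 5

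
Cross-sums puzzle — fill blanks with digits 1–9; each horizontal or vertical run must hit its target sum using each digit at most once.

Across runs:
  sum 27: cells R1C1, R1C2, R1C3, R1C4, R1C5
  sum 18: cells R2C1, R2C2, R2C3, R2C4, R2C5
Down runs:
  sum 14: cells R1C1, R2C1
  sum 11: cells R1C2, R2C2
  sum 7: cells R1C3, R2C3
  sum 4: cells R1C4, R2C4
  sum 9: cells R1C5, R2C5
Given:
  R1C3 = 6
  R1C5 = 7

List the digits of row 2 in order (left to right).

4 in 2 cells must be {1,3}.
R2C3 = 7 − 6 = 1 completes the 7 down.
R2C4 = 3: the only remaining digit allowed by both the 18 across and the 4 down.
R2C5 = 9 − 7 = 2 completes the 9 down.
R1C4 = 4 − 3 = 1 completes the 4 down.
Nothing is forced directly, so branch on R2C1, whose candidates are 5 or 8. If R2C1 = 8: then R1C1 would have to be in {4,5,8,9} for the 27 across but in {6} for the 14 down — contradiction. So R2C1 = 5.
R1C1 = 14 − 5 = 9 completes the 14 down.
R1C2 = 27 − 23 = 4 completes the 27 across.
R2C2 = 18 − 11 = 7 completes the 18 across.

5, 7, 1, 3, 2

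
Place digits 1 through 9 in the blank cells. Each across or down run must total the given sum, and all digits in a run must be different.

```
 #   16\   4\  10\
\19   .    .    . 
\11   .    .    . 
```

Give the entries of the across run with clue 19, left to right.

9 3 7

16 in 2 cells must be {7,9}; 4 in 2 cells must be {1,3}.
The 19 across and the 4 down share only 3, so R1C2 = 3.
The 11 across and the 16 down share only 7, so R2C1 = 7.
R2C2 = 4 − 3 = 1 completes the 4 down.
R2C3 = 11 − 8 = 3 completes the 11 across.
R1C1 = 16 − 7 = 9 completes the 16 down.
R1C3 = 19 − 12 = 7 completes the 19 across.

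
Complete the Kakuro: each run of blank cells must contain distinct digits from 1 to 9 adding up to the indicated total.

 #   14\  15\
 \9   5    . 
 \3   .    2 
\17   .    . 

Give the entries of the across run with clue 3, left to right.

1 2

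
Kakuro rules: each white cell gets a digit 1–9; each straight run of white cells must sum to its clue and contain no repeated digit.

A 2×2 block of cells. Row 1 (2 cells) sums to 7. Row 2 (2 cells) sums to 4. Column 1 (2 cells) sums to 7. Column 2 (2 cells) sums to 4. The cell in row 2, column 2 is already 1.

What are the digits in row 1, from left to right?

4 3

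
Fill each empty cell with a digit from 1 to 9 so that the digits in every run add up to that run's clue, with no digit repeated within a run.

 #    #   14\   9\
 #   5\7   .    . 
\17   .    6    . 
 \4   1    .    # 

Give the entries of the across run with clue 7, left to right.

4 in 2 cells must be {1,3}.
R2C1 = 5 − 1 = 4 completes the 5 down.
R2C3 = 17 − 10 = 7 completes the 17 across.
R3C2 = 4 − 1 = 3 completes the 4 across.
R1C2 = 14 − 9 = 5 completes the 14 down.
R1C3 = 7 − 5 = 2 completes the 7 across.

5 2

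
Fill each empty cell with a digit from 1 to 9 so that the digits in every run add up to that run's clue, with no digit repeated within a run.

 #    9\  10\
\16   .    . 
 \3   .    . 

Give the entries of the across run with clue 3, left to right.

2 1

16 in 2 cells must be {7,9}; 3 in 2 cells must be {1,2}.
The 16 across and the 9 down share only 7, so R1C1 = 7.
R1C2 = 16 − 7 = 9 completes the 16 across.
R2C1 = 9 − 7 = 2 completes the 9 down.
R2C2 = 3 − 2 = 1 completes the 3 across.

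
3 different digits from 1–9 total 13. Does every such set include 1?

No

Counterexample: {2,3,8} sums to 13 without using 1.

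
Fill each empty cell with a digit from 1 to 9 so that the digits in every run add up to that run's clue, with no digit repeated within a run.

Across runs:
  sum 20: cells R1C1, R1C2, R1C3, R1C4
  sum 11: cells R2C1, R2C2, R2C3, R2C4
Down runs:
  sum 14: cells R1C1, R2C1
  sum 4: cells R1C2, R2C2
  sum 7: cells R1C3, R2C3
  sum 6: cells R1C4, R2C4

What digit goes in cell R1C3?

6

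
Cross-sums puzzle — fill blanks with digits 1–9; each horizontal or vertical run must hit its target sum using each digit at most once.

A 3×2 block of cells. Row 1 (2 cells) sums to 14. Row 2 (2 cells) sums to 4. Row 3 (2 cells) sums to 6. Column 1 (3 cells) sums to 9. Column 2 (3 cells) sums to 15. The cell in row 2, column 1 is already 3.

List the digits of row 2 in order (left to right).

4 in 2 cells must be {1,3}.
Given what's placed, (1,1) must be 5 to fit the 14 across and 9 down.
(1,2) = 14 − 5 = 9 completes the 14 across.
(2,2) = 4 − 3 = 1 completes the 4 across.
(3,1) = 9 − 8 = 1 completes the 9 down.
(3,2) = 6 − 1 = 5 completes the 6 across.

3, 1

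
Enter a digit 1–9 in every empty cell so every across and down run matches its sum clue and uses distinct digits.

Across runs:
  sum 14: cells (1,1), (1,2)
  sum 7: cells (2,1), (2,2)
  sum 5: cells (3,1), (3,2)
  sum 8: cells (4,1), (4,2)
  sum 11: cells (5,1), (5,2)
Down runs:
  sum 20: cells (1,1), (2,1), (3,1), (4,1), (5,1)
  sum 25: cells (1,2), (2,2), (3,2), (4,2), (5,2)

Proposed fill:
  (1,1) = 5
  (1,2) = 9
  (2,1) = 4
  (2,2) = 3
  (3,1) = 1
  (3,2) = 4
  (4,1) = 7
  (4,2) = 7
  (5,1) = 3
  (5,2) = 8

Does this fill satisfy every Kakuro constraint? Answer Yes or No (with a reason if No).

No — the down run (1,2)–(5,2) sums to 31, not 25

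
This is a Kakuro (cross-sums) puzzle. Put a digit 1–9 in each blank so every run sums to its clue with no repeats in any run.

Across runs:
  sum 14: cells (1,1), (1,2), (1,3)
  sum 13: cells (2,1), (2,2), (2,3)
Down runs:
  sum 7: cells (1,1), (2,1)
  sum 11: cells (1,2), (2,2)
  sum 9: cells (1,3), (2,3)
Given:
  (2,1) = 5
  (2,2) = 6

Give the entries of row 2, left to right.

(1,1) = 7 − 5 = 2 completes the 7 down.
(1,2) = 11 − 6 = 5 completes the 11 down.
(1,3) = 14 − 7 = 7 completes the 14 across.
(2,3) = 13 − 11 = 2 completes the 13 across.

5 6 2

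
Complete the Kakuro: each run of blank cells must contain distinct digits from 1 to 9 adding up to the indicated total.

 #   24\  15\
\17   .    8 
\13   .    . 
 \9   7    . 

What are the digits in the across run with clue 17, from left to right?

9 8

17 in 2 cells must be {8,9}; 24 in 3 cells must be {7,8,9}.
R1C1 = 17 − 8 = 9 completes the 17 across.
R2C1 = 24 − 16 = 8 completes the 24 down.
R2C2 = 13 − 8 = 5 completes the 13 across.
R3C2 = 9 − 7 = 2 completes the 9 across.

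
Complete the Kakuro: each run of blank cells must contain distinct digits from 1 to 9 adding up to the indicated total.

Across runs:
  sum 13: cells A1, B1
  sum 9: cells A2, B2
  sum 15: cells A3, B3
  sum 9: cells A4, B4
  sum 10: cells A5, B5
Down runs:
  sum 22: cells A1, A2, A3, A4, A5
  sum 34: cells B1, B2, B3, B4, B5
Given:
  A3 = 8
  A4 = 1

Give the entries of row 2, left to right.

34 in 5 cells must be {4,6,7,8,9}.
B3 = 15 − 8 = 7 completes the 15 across.
B4 = 9 − 1 = 8 completes the 9 across.
No cell is forced outright now. B2 can only be 4 or 6 (the digits allowed by both its 9 across and its 34 down). If B2 = 4: that forces A2 = 5, A1 = 6, after which B1 would have to be in {7} for the 13 across but in {6,9} for the 34 down — contradiction. So B2 = 6.
A2 = 9 − 6 = 3 completes the 9 across.

3, 6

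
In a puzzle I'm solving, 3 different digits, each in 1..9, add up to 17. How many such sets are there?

3 distinct digits from 1–9 sum between 6 and 24.

7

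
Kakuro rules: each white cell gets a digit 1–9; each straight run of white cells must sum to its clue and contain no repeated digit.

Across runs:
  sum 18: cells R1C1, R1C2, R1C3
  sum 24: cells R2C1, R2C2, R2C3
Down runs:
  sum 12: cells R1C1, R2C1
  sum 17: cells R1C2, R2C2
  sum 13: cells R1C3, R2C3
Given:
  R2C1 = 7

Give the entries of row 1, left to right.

5, 9, 4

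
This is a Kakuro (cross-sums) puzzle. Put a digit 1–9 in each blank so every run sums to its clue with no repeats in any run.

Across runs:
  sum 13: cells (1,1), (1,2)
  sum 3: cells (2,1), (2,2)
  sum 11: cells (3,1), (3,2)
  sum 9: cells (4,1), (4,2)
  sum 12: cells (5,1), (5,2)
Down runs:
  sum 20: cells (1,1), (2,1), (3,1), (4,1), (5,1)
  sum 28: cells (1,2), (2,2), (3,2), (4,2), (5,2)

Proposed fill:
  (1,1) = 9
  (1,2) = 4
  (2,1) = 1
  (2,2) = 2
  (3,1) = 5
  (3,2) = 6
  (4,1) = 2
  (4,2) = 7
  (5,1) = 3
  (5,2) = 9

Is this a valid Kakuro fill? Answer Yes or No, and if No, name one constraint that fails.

Yes

Across: 9+4=13; 1+2=3; 5+6=11; 2+7=9; 3+9=12. Down: 9+1+5+2+3=20; 4+2+6+7+9=28. No digit repeats within any run.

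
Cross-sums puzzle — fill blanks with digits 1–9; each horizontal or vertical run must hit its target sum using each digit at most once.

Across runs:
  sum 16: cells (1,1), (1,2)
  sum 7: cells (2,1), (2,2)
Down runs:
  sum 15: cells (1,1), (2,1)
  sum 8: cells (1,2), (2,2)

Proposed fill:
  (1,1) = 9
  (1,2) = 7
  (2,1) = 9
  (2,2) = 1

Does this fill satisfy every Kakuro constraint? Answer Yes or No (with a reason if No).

No — the down run (1,1)–(2,1) sums to 18, not 15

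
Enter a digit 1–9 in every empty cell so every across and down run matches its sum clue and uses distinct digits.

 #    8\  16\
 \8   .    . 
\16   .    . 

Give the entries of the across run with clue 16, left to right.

7 9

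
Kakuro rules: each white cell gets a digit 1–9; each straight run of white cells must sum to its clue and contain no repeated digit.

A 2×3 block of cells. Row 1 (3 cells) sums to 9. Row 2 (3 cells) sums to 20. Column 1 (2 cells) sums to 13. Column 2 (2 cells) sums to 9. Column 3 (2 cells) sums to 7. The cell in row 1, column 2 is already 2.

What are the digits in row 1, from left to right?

4, 2, 3

(2,2) = 9 − 2 = 7 completes the 9 down.
Nothing is forced directly, so branch on (2,3), whose candidates are 4 or 5. If (2,3) = 5: then (1,3) would have to be in {1,3,4,6} for the 9 across but in {2} for the 7 down — contradiction. So (2,3) = 4.
(1,3) = 7 − 4 = 3 completes the 7 down.
(2,1) = 20 − 11 = 9 completes the 20 across.
(1,1) = 9 − 5 = 4 completes the 9 across.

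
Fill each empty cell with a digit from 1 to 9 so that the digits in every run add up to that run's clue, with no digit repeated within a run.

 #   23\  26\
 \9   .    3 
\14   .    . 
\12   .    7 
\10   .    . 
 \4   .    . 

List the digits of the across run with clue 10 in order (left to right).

4 in 2 cells must be {1,3}.
R1C1 = 9 − 3 = 6 completes the 9 across.
R3C1 = 12 − 7 = 5 completes the 12 across.
R5C2 = 1: the only remaining digit allowed by both the 4 across and the 26 down.
R5C1 = 4 − 1 = 3 completes the 4 across.
Given what's placed, R2C1 must be 8 to fit the 14 across and 23 down.
R2C2 = 14 − 8 = 6 completes the 14 across.
R4C1 = 23 − 22 = 1 completes the 23 down.
R4C2 = 10 − 1 = 9 completes the 10 across.

1, 9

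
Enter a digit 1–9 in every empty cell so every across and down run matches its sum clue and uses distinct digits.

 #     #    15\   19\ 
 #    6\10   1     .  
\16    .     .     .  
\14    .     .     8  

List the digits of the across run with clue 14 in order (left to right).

R1C3 = 10 − 1 = 9 completes the 10 across.
R2C3 = 19 − 17 = 2 completes the 19 down.
Given what's placed, R3C2 must be 5 to fit the 14 across and 15 down.
Given what's placed, R2C1 must be 5 to fit the 16 across and 6 down.
R2C2 = 16 − 7 = 9 completes the 16 across.
R3C1 = 14 − 13 = 1 completes the 14 across.

1 5 8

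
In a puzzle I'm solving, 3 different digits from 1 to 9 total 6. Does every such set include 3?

The only way to make 6 from 3 distinct digits is {1,2,3}, which contains 3.

Yes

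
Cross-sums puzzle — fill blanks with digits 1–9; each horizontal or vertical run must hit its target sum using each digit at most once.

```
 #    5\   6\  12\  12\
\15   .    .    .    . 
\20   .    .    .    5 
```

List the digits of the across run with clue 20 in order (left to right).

R1C4 = 12 − 5 = 7 completes the 12 down.
Nothing is forced directly, so branch on R1C3, whose candidates are 3 or 4 or 5. If R1C3 = 4: that forces R1C2 = 1, after which R2C2 would have to be in {1,2,3,4,6,7,8,9} for the 20 across but in {5} for the 6 down — contradiction. If R1C3 = 5: that forces R2C3 = 7, R2C1 = 2, after which R2C2 would have to be in {6} for the 20 across but in {1,2,4,5} for the 6 down — contradiction. So R1C3 = 3.
R2C3 = 12 − 3 = 9 completes the 12 down.
Nothing is forced directly, so branch on R2C1, whose candidates are 2 or 4. If R2C1 = 2: then R1C1 would have to be in {1,4} for the 15 across but in {3} for the 5 down — contradiction. So R2C1 = 4.
R1C1 = 5 − 4 = 1 completes the 5 down.
R1C2 = 15 − 11 = 4 completes the 15 across.
R2C2 = 20 − 18 = 2 completes the 20 across.

4 2 9 5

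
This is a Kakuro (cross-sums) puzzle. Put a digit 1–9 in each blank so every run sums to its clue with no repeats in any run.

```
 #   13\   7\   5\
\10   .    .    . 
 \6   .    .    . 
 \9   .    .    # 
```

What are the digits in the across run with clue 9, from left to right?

6 in 3 cells must be {1,2,3}; 7 in 3 cells must be {1,2,4}.
Nothing is forced directly, so branch on R1C2, whose candidates are 1 or 2 or 4. If R1C2 = 2: that forces R2C2 = 1, R3C2 = 4, R3C1 = 5, R2C1 = 2, R2C3 = 3, after which R1C1 would have to be in {1,3,5,7} for the 10 across but in {6} for the 13 down — contradiction. If R1C2 = 4: that forces R1C3 = 1, after which R2C3 would have to be in {1,2,3} for the 6 across but in {4} for the 5 down — contradiction. So R1C2 = 1.
Given what's placed, R2C2 must be 2 to fit the 6 across and 7 down.
R3C2 = 7 − 3 = 4 completes the 7 down.
R3C1 = 9 − 4 = 5 completes the 9 across.

5, 4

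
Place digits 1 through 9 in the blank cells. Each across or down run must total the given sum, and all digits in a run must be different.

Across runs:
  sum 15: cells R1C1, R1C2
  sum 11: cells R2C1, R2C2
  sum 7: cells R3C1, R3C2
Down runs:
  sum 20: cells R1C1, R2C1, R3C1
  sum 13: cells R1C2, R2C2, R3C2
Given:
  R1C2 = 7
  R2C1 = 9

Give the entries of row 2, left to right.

R1C1 = 15 − 7 = 8 completes the 15 across.
R2C2 = 11 − 9 = 2 completes the 11 across.
R3C1 = 20 − 17 = 3 completes the 20 down.
R3C2 = 7 − 3 = 4 completes the 7 across.

9 2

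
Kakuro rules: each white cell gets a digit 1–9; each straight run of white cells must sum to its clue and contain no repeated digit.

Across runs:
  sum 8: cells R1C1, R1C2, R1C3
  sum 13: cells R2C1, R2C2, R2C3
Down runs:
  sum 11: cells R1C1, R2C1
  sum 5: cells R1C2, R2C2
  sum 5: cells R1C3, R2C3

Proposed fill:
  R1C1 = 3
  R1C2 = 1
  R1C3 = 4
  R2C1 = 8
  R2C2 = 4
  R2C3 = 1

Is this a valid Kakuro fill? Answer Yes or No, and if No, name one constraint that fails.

Across: 3+1+4=8; 8+4+1=13. Down: 3+8=11; 1+4=5; 4+1=5. No digit repeats within any run.

Yes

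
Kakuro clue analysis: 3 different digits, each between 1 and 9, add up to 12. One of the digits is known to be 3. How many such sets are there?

3

3 distinct digits from 1–9 sum between 6 and 24.
Keeping only sets containing 3.
Enumerating: {1,3,8}, {2,3,7}, {3,4,5}.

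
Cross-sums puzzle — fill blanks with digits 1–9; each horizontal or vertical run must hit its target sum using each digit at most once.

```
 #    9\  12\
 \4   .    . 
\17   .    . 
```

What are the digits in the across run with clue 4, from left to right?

1 3

4 in 2 cells must be {1,3}; 17 in 2 cells must be {8,9}.
The 4 across and the 12 down share only 3, so R1C2 = 3.
The 17 across and the 9 down share only 8, so R2C1 = 8.
R2C2 = 17 − 8 = 9 completes the 17 across.
R1C1 = 4 − 3 = 1 completes the 4 across.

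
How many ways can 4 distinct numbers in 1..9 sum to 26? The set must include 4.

4 distinct digits from 1–9 sum between 10 and 30.
Keeping only sets containing 4.
Enumerating: {4,5,8,9}, {4,6,7,9}.

2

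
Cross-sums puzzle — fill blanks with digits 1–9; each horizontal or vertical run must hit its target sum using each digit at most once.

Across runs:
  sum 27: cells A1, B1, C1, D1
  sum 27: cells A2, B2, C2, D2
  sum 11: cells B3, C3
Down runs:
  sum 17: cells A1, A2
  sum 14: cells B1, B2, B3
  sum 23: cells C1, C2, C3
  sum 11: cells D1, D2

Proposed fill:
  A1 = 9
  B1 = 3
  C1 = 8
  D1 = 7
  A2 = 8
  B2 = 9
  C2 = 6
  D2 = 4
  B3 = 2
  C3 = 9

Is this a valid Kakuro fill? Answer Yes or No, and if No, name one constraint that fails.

Across: 9+3+8+7=27; 8+9+6+4=27; 2+9=11. Down: 9+8=17; 3+9+2=14; 8+6+9=23; 7+4=11. No digit repeats within any run.

Yes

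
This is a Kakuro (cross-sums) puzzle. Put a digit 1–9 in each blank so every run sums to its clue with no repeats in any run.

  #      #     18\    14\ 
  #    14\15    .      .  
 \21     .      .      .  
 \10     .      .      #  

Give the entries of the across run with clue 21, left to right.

Nothing is forced directly, so branch on R1C3, whose candidates are 6 or 8 or 9. If R1C3 = 8: that forces R1C2 = 7, R2C3 = 6, R2C1 = 8, after which R2C2 would have to be in {7} for the 21 across but in {2,3,5,6,8,9} for the 18 down — contradiction. If R1C3 = 9: that forces R1C2 = 6, R2C3 = 5, R2C1 = 9, R2C2 = 7, after which R3C1 would have to be in {1,2,3,4,6,7,8,9} for the 10 across but in {5} for the 14 down — contradiction. So R1C3 = 6.
R1C2 = 15 − 6 = 9 completes the 15 across.
R2C3 = 14 − 6 = 8 completes the 14 down.
No cell is forced outright now. R2C1 can only be 6 or 9 (the digits allowed by both its 21 across and its 14 down). If R2C1 = 9: that forces R2C2 = 4, after which R3C1 would have to be in {1,2,3,4,6,7,8,9} for the 10 across but in {5} for the 14 down — contradiction. So R2C1 = 6.
R2C2 = 21 − 14 = 7 completes the 21 across.
R3C1 = 14 − 6 = 8 completes the 14 down.
R3C2 = 10 − 8 = 2 completes the 10 across.

6 7 8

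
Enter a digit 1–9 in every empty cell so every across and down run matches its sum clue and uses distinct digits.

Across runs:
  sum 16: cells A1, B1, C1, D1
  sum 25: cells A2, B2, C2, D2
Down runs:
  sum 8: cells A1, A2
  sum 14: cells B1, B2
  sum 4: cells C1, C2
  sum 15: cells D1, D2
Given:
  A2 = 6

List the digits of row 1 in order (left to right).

4 in 2 cells must be {1,3}.
A1 = 8 − 6 = 2 completes the 8 down.
C2 = 3: the only remaining digit allowed by both the 25 across and the 4 down.
C1 = 4 − 3 = 1 completes the 4 down.
B2 = 9: the only remaining digit allowed by both the 25 across and the 14 down.
D2 = 25 − 18 = 7 completes the 25 across.
B1 = 14 − 9 = 5 completes the 14 down.
D1 = 16 − 8 = 8 completes the 16 across.

2 5 1 8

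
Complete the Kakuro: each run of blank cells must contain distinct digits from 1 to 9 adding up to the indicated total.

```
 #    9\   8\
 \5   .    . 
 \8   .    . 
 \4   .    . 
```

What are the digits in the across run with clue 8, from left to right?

5 3

4 in 2 cells must be {1,3}.
Nothing is forced directly, so branch on R3C1, whose candidates are 1 or 3. If R3C1 = 1: that forces R3C2 = 3, R2C2 = 1, R1C2 = 4, after which R2C1 would have to be in {7} for the 8 across but in {2,3,5,6} for the 9 down — contradiction. So R3C1 = 3.
R3C2 = 4 − 3 = 1 completes the 4 across.
Nothing is forced directly, so branch on R1C1, whose candidates are 1 or 2 or 4. If R1C1 = 2: that forces R1C2 = 3, after which R2C1 would have to be in {1,2,3,5,6,7} for the 8 across but in {4} for the 9 down — contradiction. If R1C1 = 4: then R1C2 would have to be in {1} for the 5 across but in {2,3,4,5} for the 8 down — contradiction. So R1C1 = 1.
R1C2 = 5 − 1 = 4 completes the 5 across.
R2C1 = 9 − 4 = 5 completes the 9 down.
R2C2 = 8 − 5 = 3 completes the 8 across.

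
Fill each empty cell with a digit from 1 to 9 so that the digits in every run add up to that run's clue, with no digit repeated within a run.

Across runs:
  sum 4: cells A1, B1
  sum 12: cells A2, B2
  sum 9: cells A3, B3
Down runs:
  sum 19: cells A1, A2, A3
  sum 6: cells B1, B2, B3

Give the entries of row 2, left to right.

9 3

4 in 2 cells must be {1,3}; 6 in 3 cells must be {1,2,3}.
The 4 across and the 19 down share only 3, so A1 = 3.
B1 = 4 − 3 = 1 completes the 4 across.
Given what's placed, B2 must be 3 to fit the 12 across and 6 down.
A3 = 7: the only remaining digit allowed by both the 9 across and the 19 down.
B3 = 9 − 7 = 2 completes the 9 across.
A2 = 12 − 3 = 9 completes the 12 across.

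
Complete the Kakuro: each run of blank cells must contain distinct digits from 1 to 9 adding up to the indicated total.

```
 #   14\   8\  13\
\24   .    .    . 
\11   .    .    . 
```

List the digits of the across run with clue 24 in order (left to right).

8 7 9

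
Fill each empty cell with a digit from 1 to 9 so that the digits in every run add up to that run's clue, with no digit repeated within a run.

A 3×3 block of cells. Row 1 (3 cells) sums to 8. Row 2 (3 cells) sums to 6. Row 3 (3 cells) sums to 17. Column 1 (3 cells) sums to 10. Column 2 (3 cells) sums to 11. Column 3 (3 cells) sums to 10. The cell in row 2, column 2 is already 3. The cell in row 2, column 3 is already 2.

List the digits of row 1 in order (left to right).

5, 2, 1

6 in 3 cells must be {1,2,3}.
(2,1) = 6 − 5 = 1 completes the 6 across.
No cell is forced outright now. (1,2) can only be 1 or 2 (the digits allowed by both its 8 across and its 11 down). If (1,2) = 1: that forces (3,2) = 7, (3,3) = 1, after which (1,3) would have to be in {2,3,4,5} for the 8 across but in {7} for the 10 down — contradiction. So (1,2) = 2.
Given what's placed, (1,1) must be 5 to fit the 8 across and 10 down.
(1,3) = 8 − 7 = 1 completes the 8 across.
(3,1) = 10 − 6 = 4 completes the 10 down.
(3,2) = 11 − 5 = 6 completes the 11 down.
(3,3) = 17 − 10 = 7 completes the 17 across.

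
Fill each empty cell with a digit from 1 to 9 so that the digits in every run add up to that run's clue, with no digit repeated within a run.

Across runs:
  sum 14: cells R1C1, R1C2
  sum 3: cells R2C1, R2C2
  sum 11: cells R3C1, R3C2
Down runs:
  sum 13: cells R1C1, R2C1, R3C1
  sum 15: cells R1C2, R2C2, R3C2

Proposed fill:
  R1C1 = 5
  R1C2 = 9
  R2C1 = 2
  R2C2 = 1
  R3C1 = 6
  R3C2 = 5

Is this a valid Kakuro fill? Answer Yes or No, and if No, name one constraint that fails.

Across: 5+9=14; 2+1=3; 6+5=11. Down: 5+2+6=13; 9+1+5=15. No digit repeats within any run.

Yes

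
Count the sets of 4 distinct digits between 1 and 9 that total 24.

8

4 distinct digits from 1–9 sum between 10 and 30.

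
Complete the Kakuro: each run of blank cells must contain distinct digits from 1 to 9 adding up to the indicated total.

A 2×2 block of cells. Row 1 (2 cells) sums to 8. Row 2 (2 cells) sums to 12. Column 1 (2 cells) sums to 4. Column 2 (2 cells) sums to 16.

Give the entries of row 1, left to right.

1, 7

4 in 2 cells must be {1,3}; 16 in 2 cells must be {7,9}.
The 8 across and the 16 down share only 7, so (1,2) = 7.
The 12 across and the 4 down share only 3, so (2,1) = 3.
(2,2) = 12 − 3 = 9 completes the 12 across.
(1,1) = 8 − 7 = 1 completes the 8 across.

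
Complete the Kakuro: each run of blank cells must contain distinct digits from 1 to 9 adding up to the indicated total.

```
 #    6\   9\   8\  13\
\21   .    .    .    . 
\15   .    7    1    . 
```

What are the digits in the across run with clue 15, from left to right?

2 7 1 5

R1C2 = 9 − 7 = 2 completes the 9 down.
R1C3 = 8 − 1 = 7 completes the 8 down.
R1C1 = 4: the only remaining digit allowed by both the 21 across and the 6 down.
R1C4 = 21 − 13 = 8 completes the 21 across.
R2C1 = 6 − 4 = 2 completes the 6 down.
R2C4 = 15 − 10 = 5 completes the 15 across.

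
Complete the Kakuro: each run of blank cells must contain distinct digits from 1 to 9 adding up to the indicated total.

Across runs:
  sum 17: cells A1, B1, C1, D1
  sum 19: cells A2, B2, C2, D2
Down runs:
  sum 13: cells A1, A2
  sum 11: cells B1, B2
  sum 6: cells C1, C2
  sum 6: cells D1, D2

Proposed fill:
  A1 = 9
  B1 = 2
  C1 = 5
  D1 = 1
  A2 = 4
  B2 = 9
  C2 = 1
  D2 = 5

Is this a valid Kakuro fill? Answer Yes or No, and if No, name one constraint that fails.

Across: 9+2+5+1=17; 4+9+1+5=19. Down: 9+4=13; 2+9=11; 5+1=6; 1+5=6. No digit repeats within any run.

Yes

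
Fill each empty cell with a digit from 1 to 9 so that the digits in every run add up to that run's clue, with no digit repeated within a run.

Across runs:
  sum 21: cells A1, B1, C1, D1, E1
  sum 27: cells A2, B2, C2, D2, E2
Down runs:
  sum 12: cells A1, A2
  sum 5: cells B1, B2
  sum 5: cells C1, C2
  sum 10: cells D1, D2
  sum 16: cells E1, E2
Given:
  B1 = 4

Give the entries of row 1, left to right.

5 4 3 2 7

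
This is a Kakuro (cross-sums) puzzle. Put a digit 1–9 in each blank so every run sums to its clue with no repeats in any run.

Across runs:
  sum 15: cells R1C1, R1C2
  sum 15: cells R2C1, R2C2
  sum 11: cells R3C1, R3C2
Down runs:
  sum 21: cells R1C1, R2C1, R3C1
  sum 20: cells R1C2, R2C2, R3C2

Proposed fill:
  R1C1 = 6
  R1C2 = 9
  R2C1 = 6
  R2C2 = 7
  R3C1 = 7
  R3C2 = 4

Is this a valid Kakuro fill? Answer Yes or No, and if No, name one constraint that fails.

No — the across run R2C1–R2C2 sums to 13, not 15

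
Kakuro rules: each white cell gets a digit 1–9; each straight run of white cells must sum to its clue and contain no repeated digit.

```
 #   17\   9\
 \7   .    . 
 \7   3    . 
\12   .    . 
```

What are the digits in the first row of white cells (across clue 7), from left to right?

5, 2

R2C2 = 7 − 3 = 4 completes the 7 across.
Given what's placed, R3C2 must be 3 to fit the 12 across and 9 down.
R1C2 = 9 − 7 = 2 completes the 9 down.
R3C1 = 12 − 3 = 9 completes the 12 across.
R1C1 = 7 − 2 = 5 completes the 7 across.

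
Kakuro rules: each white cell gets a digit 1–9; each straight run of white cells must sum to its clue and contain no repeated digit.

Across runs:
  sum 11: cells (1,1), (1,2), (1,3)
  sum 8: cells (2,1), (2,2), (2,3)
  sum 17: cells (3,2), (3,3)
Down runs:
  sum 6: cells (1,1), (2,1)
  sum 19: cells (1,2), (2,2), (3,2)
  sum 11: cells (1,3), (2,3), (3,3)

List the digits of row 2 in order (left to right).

17 in 2 cells must be {8,9}.
Only 8 fits (3,3) under both its across sum 17 and down sum 11.
(3,2) = 17 − 8 = 9 completes the 17 across.
Nothing is forced directly, so branch on (1,3), whose candidates are 1 or 2. If (1,3) = 1: that forces (2,3) = 2, after which (2,2) would have to be in {1,5} for the 8 across but in {2,3,4,6,7,8} for the 19 down — contradiction. So (1,3) = 2.
(2,3) = 11 − 10 = 1 completes the 11 down.
No cell is forced outright now. (1,1) can only be 1 or 4 or 5 (the digits allowed by both its 11 across and its 6 down). If (1,1) = 4: then (1,2) would have to be in {5} for the 11 across but in {2,3,4,6,7,8} for the 19 down — contradiction. If (1,1) = 5: that forces (1,2) = 4, after which (2,1) would have to be in {2,3,4,5} for the 8 across but in {1} for the 6 down — contradiction. So (1,1) = 1.
(1,2) = 11 − 3 = 8 completes the 11 across.
(2,1) = 6 − 1 = 5 completes the 6 down.
(2,2) = 8 − 6 = 2 completes the 8 across.

5 2 1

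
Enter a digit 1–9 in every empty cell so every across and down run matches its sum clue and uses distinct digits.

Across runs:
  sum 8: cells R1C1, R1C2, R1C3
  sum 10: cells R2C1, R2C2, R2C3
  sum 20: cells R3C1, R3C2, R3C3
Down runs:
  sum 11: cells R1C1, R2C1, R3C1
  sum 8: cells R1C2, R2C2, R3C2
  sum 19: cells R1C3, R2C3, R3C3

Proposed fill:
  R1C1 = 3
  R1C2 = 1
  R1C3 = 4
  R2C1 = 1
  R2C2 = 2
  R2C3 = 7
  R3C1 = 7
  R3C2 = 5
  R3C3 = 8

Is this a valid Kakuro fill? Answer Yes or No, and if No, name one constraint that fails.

Across: 3+1+4=8; 1+2+7=10; 7+5+8=20. Down: 3+1+7=11; 1+2+5=8; 4+7+8=19. No digit repeats within any run.

Yes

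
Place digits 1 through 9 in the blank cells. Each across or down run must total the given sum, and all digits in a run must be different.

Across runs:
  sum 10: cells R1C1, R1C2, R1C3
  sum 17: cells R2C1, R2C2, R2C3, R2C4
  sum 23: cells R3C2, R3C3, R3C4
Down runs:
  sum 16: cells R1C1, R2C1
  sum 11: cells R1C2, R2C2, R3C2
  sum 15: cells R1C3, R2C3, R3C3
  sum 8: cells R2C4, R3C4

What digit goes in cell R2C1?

9

23 in 3 cells must be {6,8,9}; 16 in 2 cells must be {7,9}.
Only 7 fits R1C1 under both its across sum 10 and down sum 16.
R2C1 = 16 − 7 = 9 completes the 16 down.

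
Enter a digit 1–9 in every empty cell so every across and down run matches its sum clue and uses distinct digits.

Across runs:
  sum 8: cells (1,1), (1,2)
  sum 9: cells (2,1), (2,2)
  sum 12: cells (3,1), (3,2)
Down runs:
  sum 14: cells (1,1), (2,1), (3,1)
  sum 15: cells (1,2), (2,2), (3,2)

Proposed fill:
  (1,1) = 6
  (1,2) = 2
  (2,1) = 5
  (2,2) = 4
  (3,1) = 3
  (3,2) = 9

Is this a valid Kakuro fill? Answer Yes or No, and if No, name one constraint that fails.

Across: 6+2=8; 5+4=9; 3+9=12. Down: 6+5+3=14; 2+4+9=15. No digit repeats within any run.

Yes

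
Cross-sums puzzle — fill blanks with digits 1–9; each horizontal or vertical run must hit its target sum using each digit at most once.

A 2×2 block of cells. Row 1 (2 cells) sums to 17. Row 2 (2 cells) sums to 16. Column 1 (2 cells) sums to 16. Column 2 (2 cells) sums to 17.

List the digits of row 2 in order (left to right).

17 in 2 cells must be {8,9}; 16 in 2 cells must be {7,9}.
The 17 across and the 16 down share only 9, so (1,1) = 9.
(1,2) = 17 − 9 = 8 completes the 17 across.
(2,1) = 16 − 9 = 7 completes the 16 down.
(2,2) = 16 − 7 = 9 completes the 16 across.

7 9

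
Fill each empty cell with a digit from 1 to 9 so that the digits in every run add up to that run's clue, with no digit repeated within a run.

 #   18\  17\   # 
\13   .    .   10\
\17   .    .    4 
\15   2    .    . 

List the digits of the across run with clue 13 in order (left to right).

9, 4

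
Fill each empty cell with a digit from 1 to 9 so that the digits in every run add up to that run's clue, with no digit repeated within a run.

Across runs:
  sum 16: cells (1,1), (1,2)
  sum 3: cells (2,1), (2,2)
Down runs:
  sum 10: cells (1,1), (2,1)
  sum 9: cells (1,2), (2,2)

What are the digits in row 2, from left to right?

1 2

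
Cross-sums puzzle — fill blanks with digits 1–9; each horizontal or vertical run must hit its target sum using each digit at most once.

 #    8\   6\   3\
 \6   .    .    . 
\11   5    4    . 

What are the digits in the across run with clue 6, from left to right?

6 in 3 cells must be {1,2,3}; 3 in 2 cells must be {1,2}.
R1C1 = 8 − 5 = 3 completes the 8 down.
R1C2 = 6 − 4 = 2 completes the 6 down.
R1C3 = 6 − 5 = 1 completes the 6 across.
R2C3 = 11 − 9 = 2 completes the 11 across.

3, 2, 1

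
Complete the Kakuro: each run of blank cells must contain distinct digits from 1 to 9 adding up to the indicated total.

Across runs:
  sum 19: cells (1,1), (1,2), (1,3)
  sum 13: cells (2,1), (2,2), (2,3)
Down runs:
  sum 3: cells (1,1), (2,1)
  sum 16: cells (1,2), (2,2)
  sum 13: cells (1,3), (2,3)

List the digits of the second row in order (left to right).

3 in 2 cells must be {1,2}; 16 in 2 cells must be {7,9}.
The 19 across and the 3 down share only 2, so (1,1) = 2.
Given what's placed, (1,2) must be 9 to fit the 19 across and 16 down.
(1,3) = 19 − 11 = 8 completes the 19 across.
(2,1) = 3 − 2 = 1 completes the 3 down.
(2,2) = 16 − 9 = 7 completes the 16 down.
(2,3) = 13 − 8 = 5 completes the 13 across.

1 7 5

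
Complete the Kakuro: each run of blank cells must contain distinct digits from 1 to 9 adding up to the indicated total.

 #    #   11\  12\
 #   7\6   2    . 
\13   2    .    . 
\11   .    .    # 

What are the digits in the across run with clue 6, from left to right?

R1C3 = 6 − 2 = 4 completes the 6 across.
R2C3 = 12 − 4 = 8 completes the 12 down.
R3C1 = 7 − 2 = 5 completes the 7 down.
R3C2 = 11 − 5 = 6 completes the 11 across.
R2C2 = 13 − 10 = 3 completes the 13 across.

2 4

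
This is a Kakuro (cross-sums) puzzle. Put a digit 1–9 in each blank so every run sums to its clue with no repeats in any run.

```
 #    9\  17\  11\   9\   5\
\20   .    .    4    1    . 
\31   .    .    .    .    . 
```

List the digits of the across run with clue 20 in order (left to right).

5 8 4 1 2

17 in 2 cells must be {8,9}.
R1C2 = 8: the only remaining digit allowed by both the 20 across and the 17 down.
Given what's placed, R1C5 must be 2 to fit the 20 across and 5 down.
R2C2 = 17 − 8 = 9 completes the 17 down.
R2C3 = 11 − 4 = 7 completes the 11 down.
R2C4 = 9 − 1 = 8 completes the 9 down.
R2C5 = 5 − 2 = 3 completes the 5 down.
R1C1 = 20 − 15 = 5 completes the 20 across.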